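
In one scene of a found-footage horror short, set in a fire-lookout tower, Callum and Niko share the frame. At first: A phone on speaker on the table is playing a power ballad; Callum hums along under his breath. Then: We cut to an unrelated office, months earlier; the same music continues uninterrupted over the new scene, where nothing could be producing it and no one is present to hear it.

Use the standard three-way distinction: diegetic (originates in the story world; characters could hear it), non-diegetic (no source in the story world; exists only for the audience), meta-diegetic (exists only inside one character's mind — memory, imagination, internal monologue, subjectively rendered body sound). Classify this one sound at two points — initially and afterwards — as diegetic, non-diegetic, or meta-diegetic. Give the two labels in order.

diegetic, non-diegetic

Initially: a phone on speaker is a real in-scene source and Callum reacts to it → diegetic.
Afterwards: there is no longer any in-world source and no one can hear it — it has become underscore → non-diegetic.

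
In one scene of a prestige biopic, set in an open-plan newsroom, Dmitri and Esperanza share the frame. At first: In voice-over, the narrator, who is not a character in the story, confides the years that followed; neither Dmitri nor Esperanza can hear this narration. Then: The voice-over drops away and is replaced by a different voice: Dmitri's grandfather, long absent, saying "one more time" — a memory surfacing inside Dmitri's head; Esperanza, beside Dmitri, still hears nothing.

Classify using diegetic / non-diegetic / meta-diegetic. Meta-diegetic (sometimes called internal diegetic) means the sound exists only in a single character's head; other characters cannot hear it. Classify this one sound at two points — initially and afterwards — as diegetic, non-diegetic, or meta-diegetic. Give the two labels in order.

non-diegetic, meta-diegetic

Initially: the external narrator addresses only the audience — outside the story world → non-diegetic.
Afterwards: the replacement voice is a memory inside Dmitri's mind specifically → meta-diegetic.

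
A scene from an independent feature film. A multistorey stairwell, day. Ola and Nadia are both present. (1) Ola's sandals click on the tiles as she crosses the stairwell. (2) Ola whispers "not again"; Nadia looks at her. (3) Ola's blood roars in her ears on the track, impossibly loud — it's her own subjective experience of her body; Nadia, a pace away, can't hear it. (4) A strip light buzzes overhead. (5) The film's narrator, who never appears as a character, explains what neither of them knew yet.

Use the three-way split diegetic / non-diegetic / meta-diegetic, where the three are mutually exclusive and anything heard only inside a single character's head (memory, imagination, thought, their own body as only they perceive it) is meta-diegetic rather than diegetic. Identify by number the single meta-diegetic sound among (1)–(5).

(1) it's the physical sound of Ola moving in the space → diegetic.
Sound (2): on-screen dialogue — Ola speaks and Nadia is there to hear, so diegetic.
Sound (3): a subjective body sound — Ola's private perception, inaudible to Nadia, so meta-diegetic.
Sound (4): a strip light is part of the location's real environment, so diegetic.
Sound (5): commentary laid over the scene from outside the fiction, so non-diegetic.
Only (3) is meta-diegetic.

3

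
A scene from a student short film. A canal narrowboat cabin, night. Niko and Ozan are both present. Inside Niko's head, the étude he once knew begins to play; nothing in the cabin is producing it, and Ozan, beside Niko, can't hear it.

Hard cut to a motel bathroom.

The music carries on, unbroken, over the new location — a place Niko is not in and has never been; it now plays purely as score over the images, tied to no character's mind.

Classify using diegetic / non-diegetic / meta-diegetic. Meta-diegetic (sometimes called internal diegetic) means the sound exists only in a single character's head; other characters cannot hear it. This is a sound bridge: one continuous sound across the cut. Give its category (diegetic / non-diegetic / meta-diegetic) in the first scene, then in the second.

meta-diegetic, non-diegetic

Scene one: the music exists only inside Niko's mind; Ozan can't hear it → meta-diegetic.
Scene two: it's detached from Niko entirely and plays over unrelated images with no in-world source — conventional underscore → non-diegetic.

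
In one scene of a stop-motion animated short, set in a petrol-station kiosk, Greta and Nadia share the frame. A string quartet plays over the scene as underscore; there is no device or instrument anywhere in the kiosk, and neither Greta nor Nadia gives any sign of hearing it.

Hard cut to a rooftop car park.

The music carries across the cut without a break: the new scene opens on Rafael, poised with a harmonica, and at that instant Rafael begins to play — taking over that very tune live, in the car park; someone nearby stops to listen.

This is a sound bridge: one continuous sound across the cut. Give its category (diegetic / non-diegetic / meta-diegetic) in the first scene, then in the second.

non-diegetic, diegetic

Scene one: there's no in-world source anywhere and no character hears it — underscore for the audience only → non-diegetic.
Scene two: from the moment Rafael starts playing, the tune is being performed on a harmonica inside the story world and another character hears it → diegetic.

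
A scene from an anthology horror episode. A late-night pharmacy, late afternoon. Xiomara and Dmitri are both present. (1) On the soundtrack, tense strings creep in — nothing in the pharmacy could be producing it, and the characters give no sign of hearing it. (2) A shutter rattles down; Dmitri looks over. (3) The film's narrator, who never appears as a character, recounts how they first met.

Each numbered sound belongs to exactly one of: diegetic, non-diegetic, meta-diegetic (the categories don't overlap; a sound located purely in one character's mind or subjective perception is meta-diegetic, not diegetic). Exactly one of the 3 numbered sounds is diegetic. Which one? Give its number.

(1) nothing in the pharmacy produces it and the characters don't hear it — pure soundtrack → non-diegetic.
(2) the sound comes from a shutter physically present in the location → diegetic.
Sound (3): the narrator exists outside the story world, addressing only the audience, so non-diegetic.
Only (2) is diegetic.

2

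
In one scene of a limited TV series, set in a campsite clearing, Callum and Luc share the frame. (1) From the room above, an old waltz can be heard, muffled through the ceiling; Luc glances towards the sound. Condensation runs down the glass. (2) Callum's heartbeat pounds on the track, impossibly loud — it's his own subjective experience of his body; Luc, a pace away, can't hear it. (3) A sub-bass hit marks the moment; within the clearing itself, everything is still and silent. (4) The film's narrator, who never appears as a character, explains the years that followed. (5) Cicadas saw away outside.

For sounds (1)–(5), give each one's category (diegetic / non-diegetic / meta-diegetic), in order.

diegetic, meta-diegetic, non-diegetic, non-diegetic, diegetic

(1) is diegetic: the music has an off-screen but real-world source and a character hears it.
(2) is meta-diegetic: a subjective body sound — Callum's private perception, inaudible to Luc.
Sound (3): an editorial stinger — it belongs to the cut, not the story world, so non-diegetic.
(4) is non-diegetic: external voice-over — not a character, not heard by anyone in the scene.
(5) is diegetic: cicadas is part of the location's real environment.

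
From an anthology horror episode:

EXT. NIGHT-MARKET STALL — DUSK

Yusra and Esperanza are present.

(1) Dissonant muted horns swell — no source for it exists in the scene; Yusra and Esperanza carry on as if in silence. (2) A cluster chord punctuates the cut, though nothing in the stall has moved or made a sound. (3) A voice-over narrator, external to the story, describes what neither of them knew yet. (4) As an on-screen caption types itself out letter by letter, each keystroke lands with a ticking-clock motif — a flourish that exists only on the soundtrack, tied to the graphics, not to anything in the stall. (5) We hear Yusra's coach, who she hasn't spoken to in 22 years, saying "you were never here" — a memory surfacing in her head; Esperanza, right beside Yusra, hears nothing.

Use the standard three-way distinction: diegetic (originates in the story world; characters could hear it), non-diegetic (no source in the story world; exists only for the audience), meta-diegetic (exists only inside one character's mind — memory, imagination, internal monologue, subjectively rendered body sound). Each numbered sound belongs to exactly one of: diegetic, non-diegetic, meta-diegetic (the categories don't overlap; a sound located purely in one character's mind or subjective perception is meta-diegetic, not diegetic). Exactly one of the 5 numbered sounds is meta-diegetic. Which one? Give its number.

5

(1) is non-diegetic: nothing in the stall produces it and the characters don't hear it — pure soundtrack.
(2) nothing in the scene produces it; it's an accent added for the audience → non-diegetic.
Sound (3): external voice-over — not a character, not heard by anyone in the scene, so non-diegetic.
Sound (4): it accompanies on-screen graphics, not anything inside the story world, so non-diegetic.
Sound (5): a remembered line, private to Yusra — not present in the room, not audible to Esperanza, so meta-diegetic.
Only (5) is meta-diegetic.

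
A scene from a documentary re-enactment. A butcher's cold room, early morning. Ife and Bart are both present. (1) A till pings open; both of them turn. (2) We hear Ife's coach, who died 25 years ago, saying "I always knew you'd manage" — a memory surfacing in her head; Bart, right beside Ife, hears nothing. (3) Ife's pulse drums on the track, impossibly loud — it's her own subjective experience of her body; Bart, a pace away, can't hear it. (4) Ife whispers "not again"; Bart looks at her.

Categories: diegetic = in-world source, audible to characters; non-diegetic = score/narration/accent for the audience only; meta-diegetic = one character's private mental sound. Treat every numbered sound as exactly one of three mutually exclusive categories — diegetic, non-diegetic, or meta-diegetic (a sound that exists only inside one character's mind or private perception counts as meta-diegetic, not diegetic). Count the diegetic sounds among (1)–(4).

(1) is diegetic: a till is a real object/event in the scene's world.
(2) is meta-diegetic: the voice is a memory playing only inside Ife's mind; Bart can't hear it.
Sound (3): point-of-audition from inside Ife's body; not a sound in the room, so meta-diegetic.
(4) is diegetic: spoken by a character present in the story world.
Diegetic: (1), (4) — that's 2.

2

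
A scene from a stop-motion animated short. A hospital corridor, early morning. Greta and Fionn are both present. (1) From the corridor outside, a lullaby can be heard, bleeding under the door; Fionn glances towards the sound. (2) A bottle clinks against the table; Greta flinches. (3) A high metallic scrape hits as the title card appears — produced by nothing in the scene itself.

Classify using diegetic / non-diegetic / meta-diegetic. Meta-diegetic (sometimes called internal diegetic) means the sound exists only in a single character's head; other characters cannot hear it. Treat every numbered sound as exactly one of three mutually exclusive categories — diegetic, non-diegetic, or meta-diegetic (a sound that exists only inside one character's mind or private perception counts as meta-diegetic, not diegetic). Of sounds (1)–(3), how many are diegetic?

2

(1) is diegetic: it's coming from the corridor outside — a location within the story world — and Fionn reacts.
Sound (2): the sound comes from a bottle physically present in the location, so diegetic.
(3) an editorial stinger — it belongs to the cut, not the story world → non-diegetic.
So 2 of the 3 are diegetic: (1), (2).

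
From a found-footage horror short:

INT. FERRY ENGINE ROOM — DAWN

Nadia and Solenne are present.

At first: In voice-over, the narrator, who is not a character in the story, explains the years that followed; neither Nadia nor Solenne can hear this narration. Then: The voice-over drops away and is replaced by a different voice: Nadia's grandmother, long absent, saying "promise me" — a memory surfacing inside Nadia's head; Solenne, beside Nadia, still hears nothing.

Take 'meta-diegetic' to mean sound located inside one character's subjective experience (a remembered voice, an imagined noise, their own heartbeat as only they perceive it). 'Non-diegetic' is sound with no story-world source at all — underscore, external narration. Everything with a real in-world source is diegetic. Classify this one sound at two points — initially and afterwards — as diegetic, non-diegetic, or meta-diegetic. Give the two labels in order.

Initially: the external narrator addresses only the audience — outside the story world → non-diegetic.
Afterwards: the replacement voice is a memory inside Nadia's mind specifically → meta-diegetic.

non-diegetic, meta-diegetic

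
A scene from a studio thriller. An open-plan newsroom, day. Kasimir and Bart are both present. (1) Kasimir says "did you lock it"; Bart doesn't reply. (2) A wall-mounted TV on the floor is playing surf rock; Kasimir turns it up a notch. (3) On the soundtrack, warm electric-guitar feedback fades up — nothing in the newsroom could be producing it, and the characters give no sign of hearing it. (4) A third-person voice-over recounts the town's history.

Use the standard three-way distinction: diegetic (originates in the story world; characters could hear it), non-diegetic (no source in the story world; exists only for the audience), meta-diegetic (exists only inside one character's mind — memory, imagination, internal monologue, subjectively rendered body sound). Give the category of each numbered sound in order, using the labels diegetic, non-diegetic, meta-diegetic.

diegetic, diegetic, non-diegetic, non-diegetic

(1) Kasimir is a character speaking aloud in the scene → diegetic.
(2) the music comes from an on-screen device that Kasimir responds to → diegetic.
Sound (3): nothing in the newsroom produces it and the characters don't hear it — pure soundtrack, so non-diegetic.
Sound (4): external voice-over — not a character, not heard by anyone in the scene, so non-diegetic.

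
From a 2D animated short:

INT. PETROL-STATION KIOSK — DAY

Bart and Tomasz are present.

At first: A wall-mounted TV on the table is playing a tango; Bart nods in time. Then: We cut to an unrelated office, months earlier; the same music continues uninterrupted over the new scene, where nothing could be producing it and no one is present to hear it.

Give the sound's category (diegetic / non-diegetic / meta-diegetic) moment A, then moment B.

Moment A: a wall-mounted TV is a real in-scene source and Bart reacts to it → diegetic.
Moment B: there is no longer any in-world source and no one can hear it — it has become underscore → non-diegetic.

diegetic, non-diegetic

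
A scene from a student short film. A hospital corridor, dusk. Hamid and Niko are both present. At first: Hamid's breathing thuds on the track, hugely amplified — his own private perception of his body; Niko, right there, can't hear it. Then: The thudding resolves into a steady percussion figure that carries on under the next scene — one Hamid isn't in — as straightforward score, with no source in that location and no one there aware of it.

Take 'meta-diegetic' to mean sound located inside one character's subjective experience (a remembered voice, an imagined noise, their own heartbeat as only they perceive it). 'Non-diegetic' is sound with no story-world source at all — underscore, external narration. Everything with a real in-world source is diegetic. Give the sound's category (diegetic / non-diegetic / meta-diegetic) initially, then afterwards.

meta-diegetic, non-diegetic

Initially: it's Hamid's subjective body sound, inaudible to Niko → meta-diegetic.
Afterwards: detached from Hamid and playing as sourceless score over a scene he isn't in — for the audience only → non-diegetic.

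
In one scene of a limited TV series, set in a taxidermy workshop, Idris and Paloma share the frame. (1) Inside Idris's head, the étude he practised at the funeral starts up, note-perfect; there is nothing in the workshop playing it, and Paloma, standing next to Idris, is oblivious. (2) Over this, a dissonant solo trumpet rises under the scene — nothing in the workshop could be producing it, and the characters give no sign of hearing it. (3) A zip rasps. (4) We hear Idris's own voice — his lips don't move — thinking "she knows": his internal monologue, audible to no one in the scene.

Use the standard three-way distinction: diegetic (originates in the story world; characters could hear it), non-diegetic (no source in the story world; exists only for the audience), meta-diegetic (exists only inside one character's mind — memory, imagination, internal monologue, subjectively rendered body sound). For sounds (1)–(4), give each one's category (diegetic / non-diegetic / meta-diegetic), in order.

(1) it lives in Idris's subjectivity, not in the workshop → meta-diegetic.
Sound (2): it has no source in the story world and no character can hear it — it's underscore, so non-diegetic.
(3) a zip is a real object/event in the scene's world → diegetic.
(4) is meta-diegetic: internal monologue — inside Idris's mind, not spoken into the scene.

meta-diegetic, non-diegetic, diegetic, meta-diegetic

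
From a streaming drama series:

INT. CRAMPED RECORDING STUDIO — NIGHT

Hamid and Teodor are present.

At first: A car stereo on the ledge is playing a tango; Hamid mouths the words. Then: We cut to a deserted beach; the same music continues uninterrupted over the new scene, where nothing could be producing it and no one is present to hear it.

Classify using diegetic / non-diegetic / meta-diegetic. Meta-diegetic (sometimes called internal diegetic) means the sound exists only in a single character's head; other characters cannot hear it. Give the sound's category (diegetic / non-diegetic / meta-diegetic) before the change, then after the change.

diegetic, non-diegetic

Before the change: a car stereo is a real in-scene source and Hamid reacts to it → diegetic.
After the change: there is no longer any in-world source and no one can hear it — it has become underscore → non-diegetic.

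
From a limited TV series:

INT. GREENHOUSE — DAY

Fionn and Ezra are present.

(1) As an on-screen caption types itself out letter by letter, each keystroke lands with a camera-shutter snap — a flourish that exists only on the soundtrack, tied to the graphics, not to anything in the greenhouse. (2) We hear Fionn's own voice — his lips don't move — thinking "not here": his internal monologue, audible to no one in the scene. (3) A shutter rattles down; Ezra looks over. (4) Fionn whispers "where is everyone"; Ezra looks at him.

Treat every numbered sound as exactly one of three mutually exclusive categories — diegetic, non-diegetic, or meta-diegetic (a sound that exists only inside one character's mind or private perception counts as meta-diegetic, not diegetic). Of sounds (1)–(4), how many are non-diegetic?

(1) the caption isn't part of the story world, so neither is the sound tied to it → non-diegetic.
(2) Fionn's thought-voice: a private mental sound no other character can hear → meta-diegetic.
(3) is diegetic: an in-world source (a shutter); characters could hear it.
Sound (4): spoken by a character present in the story world, so diegetic.
So 1 of the 4 is non-diegetic: (1).

1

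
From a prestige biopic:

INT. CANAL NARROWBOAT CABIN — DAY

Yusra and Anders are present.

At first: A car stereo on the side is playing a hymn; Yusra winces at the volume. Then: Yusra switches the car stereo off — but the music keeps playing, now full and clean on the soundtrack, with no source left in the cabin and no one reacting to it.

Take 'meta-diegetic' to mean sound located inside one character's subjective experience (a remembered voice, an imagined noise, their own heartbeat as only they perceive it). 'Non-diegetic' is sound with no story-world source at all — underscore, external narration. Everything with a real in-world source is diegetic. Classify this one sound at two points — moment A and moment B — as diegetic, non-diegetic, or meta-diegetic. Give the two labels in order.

diegetic, non-diegetic

Moment A: a car stereo is a real in-scene source and Yusra reacts to it → diegetic.
Moment B: there is no longer any in-world source and no one can hear it — it has become underscore → non-diegetic.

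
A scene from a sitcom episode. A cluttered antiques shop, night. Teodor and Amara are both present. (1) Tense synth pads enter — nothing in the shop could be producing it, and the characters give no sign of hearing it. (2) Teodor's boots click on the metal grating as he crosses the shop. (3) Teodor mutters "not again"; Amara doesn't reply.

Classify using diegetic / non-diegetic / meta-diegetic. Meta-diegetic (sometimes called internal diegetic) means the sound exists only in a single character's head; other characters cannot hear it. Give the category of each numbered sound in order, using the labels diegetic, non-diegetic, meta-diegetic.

Sound (1): score with no on-screen or off-screen source; it exists for the audience alone, so non-diegetic.
Sound (2): Teodor's footsteps are produced in the story world, so diegetic.
(3) is diegetic: on-screen dialogue — Teodor speaks and Amara is there to hear.

non-diegetic, diegetic, diegetic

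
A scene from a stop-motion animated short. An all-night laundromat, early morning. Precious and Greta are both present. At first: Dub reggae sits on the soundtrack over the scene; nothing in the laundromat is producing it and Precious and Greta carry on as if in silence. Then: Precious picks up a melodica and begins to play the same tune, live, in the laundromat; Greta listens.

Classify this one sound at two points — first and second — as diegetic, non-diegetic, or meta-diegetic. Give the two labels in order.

First: no in-world source exists and no character can hear it — underscore → non-diegetic.
Second: a melodica is now a real source in the story world and the characters hear it → diegetic.

non-diegetic, diegetic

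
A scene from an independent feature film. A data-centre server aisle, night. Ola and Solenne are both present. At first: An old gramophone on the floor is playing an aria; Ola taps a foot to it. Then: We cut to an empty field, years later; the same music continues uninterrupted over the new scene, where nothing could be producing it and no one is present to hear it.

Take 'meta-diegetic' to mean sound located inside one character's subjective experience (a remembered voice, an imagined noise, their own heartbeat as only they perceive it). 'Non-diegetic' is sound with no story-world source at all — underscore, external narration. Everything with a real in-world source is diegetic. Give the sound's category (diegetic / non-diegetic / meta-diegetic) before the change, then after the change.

Before the change: an old gramophone is a real in-scene source and Ola reacts to it → diegetic.
After the change: there is no longer any in-world source and no one can hear it — it has become underscore → non-diegetic.

diegetic, non-diegetic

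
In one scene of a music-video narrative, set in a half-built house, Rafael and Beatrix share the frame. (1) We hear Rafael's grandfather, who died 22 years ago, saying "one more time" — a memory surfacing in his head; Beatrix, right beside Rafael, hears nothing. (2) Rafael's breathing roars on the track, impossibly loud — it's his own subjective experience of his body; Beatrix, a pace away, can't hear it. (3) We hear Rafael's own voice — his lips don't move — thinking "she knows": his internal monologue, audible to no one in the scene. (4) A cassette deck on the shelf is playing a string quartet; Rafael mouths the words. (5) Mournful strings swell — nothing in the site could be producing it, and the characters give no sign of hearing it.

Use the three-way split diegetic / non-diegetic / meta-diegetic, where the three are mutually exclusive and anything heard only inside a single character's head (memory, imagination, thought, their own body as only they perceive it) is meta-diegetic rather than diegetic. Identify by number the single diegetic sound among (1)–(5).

4

(1) it's Rafael's recollection rendered as sound; the other character can't hear it → meta-diegetic.
Sound (2): point-of-audition from inside Rafael's body; not a sound in the room, so meta-diegetic.
(3) is meta-diegetic: it's Rafael's unspoken thought, heard only by the audience via his subjectivity.
(4) is diegetic: a cassette deck is a physical source in the scene and Rafael reacts to it.
(5) score with no on-screen or off-screen source; it exists for the audience alone → non-diegetic.
Only (4) is diegetic.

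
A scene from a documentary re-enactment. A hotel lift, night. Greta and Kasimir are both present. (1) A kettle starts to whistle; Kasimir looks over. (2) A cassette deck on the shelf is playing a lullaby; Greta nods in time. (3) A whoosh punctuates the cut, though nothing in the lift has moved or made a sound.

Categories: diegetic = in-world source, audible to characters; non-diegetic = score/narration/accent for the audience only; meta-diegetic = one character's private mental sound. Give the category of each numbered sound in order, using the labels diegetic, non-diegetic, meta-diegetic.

diegetic, diegetic, non-diegetic

(1) the sound comes from a kettle physically present in the location → diegetic.
(2) source music from a cassette deck, which exists in the story world → diegetic.
Sound (3): an editorial stinger — it belongs to the cut, not the story world, so non-diegetic.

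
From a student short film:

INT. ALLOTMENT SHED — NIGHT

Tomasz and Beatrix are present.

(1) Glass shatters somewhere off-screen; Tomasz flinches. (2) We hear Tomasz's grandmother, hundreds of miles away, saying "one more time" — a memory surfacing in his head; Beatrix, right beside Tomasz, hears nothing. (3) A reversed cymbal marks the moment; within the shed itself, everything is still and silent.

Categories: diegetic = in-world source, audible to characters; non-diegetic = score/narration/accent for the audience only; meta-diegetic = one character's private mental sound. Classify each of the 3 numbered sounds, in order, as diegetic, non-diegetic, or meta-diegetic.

diegetic, meta-diegetic, non-diegetic

Sound (1): an in-world source (glass); characters could hear it, so diegetic.
(2) is meta-diegetic: the voice is a memory playing only inside Tomasz's mind; Beatrix can't hear it.
(3) it's a sound-design accent with no in-world source; no one in the scene can hear it → non-diegetic.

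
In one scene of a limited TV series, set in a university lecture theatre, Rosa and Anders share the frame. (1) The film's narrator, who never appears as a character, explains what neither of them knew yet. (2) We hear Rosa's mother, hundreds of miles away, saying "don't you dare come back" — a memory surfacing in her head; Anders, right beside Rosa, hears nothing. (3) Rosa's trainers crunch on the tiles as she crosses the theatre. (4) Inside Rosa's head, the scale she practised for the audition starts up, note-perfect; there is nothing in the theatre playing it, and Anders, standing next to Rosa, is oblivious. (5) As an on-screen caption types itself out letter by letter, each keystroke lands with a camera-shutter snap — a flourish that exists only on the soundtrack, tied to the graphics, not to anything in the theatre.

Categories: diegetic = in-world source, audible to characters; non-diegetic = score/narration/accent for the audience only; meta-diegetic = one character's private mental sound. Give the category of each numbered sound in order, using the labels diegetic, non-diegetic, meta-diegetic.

non-diegetic, meta-diegetic, diegetic, meta-diegetic, non-diegetic

(1) is non-diegetic: external voice-over — not a character, not heard by anyone in the scene.
(2) the voice is a memory playing only inside Rosa's mind; Anders can't hear it → meta-diegetic.
Sound (3): it's the physical sound of Rosa moving in the space, so diegetic.
(4) is meta-diegetic: the music is a memory playing inside Rosa's mind alone; no real-world source, Anders can't hear it.
(5) sound married to a title/caption — outside the diegesis by definition → non-diegetic.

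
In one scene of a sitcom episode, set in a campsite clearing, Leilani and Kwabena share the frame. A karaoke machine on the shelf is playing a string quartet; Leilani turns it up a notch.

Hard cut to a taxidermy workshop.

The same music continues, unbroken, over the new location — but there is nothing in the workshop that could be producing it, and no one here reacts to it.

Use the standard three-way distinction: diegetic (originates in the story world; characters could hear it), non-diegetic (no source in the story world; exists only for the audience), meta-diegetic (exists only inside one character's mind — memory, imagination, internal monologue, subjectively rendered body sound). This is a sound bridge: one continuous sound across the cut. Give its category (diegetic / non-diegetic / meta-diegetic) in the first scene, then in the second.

Scene one: a karaoke machine is an on-screen source and Leilani reacts to it → diegetic.
Scene two: there is no source in the workshop and no one hears it — it's now underscore → non-diegetic.

diegetic, non-diegetic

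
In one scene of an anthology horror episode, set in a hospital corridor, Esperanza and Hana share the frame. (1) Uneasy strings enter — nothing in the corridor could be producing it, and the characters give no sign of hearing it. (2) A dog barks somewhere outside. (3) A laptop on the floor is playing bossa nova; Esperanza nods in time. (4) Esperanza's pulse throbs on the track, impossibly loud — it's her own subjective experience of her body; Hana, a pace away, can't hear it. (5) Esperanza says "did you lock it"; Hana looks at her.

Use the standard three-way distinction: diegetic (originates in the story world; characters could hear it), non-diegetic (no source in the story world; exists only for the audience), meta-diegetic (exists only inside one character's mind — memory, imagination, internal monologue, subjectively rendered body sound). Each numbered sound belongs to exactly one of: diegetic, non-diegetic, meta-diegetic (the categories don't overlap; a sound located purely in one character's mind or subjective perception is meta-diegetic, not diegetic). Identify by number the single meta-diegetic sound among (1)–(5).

(1) is non-diegetic: score with no on-screen or off-screen source; it exists for the audience alone.
Sound (2): a dog is a real object/event in the scene's world, so diegetic.
(3) is diegetic: source music from a laptop, which exists in the story world.
(4) is meta-diegetic: it's Esperanza's internal bodily sensation rendered as sound; only Esperanza 'hears' it.
(5) is diegetic: spoken by a character present in the story world.
Only (4) is meta-diegetic.

4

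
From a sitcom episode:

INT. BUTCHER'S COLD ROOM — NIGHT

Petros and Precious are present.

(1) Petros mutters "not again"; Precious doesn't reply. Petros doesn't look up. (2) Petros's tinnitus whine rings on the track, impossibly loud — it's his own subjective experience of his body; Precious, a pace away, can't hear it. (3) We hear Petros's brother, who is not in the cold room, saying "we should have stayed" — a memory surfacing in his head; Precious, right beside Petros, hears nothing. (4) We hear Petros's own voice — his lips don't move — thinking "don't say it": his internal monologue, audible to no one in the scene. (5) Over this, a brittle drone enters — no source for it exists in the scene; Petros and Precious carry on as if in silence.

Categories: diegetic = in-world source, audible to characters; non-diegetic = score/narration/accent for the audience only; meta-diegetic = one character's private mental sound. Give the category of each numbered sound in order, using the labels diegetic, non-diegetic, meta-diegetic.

diegetic, meta-diegetic, meta-diegetic, meta-diegetic, non-diegetic

(1) is diegetic: on-screen dialogue — Petros speaks and Precious is there to hear.
Sound (2): it's Petros's internal bodily sensation rendered as sound; only Petros 'hears' it, so meta-diegetic.
(3) the voice is a memory playing only inside Petros's mind; Precious can't hear it → meta-diegetic.
Sound (4): Petros's thought-voice: a private mental sound no other character can hear, so meta-diegetic.
Sound (5): nothing in the cold room produces it and the characters don't hear it — pure soundtrack, so non-diegetic.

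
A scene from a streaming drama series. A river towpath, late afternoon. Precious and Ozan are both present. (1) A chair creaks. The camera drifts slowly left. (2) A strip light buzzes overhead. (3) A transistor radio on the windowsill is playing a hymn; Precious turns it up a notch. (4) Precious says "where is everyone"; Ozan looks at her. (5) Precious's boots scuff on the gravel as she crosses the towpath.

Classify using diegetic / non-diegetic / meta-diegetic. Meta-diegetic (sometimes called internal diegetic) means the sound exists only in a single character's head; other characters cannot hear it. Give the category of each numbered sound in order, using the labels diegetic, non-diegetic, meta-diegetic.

diegetic, diegetic, diegetic, diegetic, diegetic

Sound (1): a chair is a real object/event in the scene's world, so diegetic.
(2) is diegetic: a strip light is part of the location's real environment.
(3) is diegetic: source music from a transistor radio, which exists in the story world.
(4) is diegetic: spoken by a character present in the story world.
Sound (5): a character's body making contact with the set — an in-world sound, so diegetic.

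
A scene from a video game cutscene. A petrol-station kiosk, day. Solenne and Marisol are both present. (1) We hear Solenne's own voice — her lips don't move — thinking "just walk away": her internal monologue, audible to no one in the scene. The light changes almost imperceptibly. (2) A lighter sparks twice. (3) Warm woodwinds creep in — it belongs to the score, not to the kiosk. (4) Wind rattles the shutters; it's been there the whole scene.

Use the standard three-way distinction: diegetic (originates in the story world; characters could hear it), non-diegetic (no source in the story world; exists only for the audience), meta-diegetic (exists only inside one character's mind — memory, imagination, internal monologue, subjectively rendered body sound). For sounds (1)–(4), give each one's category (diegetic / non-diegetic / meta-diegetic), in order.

(1) is meta-diegetic: internal monologue — inside Solenne's mind, not spoken into the scene.
(2) a lighter is a real object/event in the scene's world → diegetic.
(3) score with no on-screen or off-screen source; it exists for the audience alone → non-diegetic.
(4) wind is part of the location's real environment → diegetic.

meta-diegetic, diegetic, non-diegetic, diegetic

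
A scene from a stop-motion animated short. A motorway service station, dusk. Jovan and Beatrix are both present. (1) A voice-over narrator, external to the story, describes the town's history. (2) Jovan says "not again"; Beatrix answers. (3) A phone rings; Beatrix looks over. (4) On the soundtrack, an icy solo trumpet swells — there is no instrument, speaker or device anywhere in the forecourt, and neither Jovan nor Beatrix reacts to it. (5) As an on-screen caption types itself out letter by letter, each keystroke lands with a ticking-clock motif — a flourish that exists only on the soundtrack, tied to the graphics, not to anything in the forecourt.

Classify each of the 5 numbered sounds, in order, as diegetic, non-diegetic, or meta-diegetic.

non-diegetic, diegetic, diegetic, non-diegetic, non-diegetic

Sound (1): external voice-over — not a character, not heard by anyone in the scene, so non-diegetic.
(2) on-screen dialogue — Jovan speaks and Beatrix is there to hear → diegetic.
(3) is diegetic: the sound comes from a phone physically present in the location.
Sound (4): score with no on-screen or off-screen source; it exists for the audience alone, so non-diegetic.
(5) the caption isn't part of the story world, so neither is the sound tied to it → non-diegetic.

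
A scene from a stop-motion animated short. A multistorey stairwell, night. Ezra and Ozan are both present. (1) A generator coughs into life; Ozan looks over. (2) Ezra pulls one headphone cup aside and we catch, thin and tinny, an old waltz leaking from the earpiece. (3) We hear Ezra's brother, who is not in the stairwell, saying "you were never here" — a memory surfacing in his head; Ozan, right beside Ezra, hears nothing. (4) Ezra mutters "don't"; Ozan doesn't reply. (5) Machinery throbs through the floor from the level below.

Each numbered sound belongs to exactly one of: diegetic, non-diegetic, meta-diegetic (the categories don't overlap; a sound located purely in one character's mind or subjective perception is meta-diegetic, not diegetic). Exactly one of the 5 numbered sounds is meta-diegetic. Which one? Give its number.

3

Sound (1): the sound comes from a generator physically present in the location, so diegetic.
(2) is diegetic: it's leaking from a physical pair of headphones in the scene.
(3) a remembered line, private to Ezra — not present in the room, not audible to Ozan → meta-diegetic.
Sound (4): Ezra is a character speaking aloud in the scene, so diegetic.
(5) machinery is part of the location's real environment → diegetic.
Only (3) is meta-diegetic.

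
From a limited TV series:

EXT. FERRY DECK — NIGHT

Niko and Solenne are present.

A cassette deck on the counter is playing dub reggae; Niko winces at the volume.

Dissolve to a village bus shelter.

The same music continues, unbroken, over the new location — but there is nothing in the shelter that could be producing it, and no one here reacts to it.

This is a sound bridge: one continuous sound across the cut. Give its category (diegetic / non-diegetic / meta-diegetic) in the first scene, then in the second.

Scene one: a cassette deck is an on-screen source and Niko reacts to it → diegetic.
Scene two: there is no source in the shelter and no one hears it — it's now underscore → non-diegetic.

diegetic, non-diegetic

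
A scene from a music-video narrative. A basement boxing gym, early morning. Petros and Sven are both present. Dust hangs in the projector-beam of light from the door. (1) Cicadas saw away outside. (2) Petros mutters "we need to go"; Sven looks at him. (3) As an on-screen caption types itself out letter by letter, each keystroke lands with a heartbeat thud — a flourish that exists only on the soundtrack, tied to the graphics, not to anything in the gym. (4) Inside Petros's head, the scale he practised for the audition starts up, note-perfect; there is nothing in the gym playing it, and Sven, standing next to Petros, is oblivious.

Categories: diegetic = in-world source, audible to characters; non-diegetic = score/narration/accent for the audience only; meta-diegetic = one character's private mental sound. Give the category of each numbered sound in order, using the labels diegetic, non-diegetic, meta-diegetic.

diegetic, diegetic, non-diegetic, meta-diegetic

Sound (1): it's the actual ambient sound of the location, so diegetic.
Sound (2): on-screen dialogue — Petros speaks and Sven is there to hear, so diegetic.
(3) is non-diegetic: it accompanies on-screen graphics, not anything inside the story world.
(4) it lives in Petros's subjectivity, not in the gym → meta-diegetic.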